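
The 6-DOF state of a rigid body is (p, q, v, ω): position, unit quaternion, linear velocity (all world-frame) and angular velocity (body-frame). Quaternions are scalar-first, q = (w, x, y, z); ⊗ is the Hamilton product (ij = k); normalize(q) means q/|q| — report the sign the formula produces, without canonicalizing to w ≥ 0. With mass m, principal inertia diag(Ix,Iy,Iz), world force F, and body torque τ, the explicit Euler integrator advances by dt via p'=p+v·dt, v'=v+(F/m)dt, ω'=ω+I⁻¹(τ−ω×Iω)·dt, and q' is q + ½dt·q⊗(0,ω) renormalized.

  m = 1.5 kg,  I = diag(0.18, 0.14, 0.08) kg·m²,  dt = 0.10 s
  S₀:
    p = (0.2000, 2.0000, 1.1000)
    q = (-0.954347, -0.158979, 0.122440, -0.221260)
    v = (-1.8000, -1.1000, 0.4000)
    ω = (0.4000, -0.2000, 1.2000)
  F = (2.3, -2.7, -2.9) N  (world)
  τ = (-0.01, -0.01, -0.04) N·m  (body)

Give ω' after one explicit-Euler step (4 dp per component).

ω' = (0.3864, -0.2414, 1.1460)

precession coupling ω×(Iω) = (0.0144, 0.0480, 0.0032)
α = I⁻¹(τ − ω×Iω) = (-0.1356, -0.4143, -0.5400)
ω + α·dt = (0.3864, -0.2414, 1.1460)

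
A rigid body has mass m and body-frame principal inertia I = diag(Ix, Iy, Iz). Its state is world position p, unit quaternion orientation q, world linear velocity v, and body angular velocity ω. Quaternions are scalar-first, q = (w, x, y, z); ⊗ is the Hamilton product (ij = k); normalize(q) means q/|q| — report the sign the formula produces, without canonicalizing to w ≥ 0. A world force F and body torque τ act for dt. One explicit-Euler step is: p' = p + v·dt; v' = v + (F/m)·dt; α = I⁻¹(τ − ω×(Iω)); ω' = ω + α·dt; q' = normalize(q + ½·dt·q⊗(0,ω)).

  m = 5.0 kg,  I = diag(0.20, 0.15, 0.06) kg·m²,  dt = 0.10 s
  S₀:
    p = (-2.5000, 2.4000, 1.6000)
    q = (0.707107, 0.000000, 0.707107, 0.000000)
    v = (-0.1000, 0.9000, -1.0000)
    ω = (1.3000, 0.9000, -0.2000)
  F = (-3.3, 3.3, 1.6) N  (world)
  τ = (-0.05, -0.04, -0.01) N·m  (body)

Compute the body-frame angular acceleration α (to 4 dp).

α = (-0.3310, -0.0240, 0.8083)

ω×(Iω) gyroscopic = (0.0162, -0.0364, -0.0585)
angular accel α = (-0.3310, -0.0240, 0.8083)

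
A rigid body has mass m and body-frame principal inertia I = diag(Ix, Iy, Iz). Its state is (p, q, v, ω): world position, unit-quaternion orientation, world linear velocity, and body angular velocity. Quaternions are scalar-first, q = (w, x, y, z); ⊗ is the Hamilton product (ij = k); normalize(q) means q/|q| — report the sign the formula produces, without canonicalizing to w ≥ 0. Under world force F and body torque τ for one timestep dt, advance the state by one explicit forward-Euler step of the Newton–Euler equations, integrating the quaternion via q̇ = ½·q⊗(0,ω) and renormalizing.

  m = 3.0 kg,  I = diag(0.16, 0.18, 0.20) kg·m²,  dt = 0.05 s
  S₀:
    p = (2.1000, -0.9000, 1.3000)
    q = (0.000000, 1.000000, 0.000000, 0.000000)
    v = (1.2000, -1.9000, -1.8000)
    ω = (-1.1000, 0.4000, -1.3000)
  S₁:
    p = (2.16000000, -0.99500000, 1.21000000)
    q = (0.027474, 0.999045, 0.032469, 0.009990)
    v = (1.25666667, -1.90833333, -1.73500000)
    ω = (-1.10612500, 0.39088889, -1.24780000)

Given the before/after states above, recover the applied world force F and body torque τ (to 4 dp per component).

v₁ − v₀ = (0.05666667, -0.00833333, 0.06500000)
F = m·Δv/dt = (3.4000, -0.5000, 3.9000)
rate change Δω = (-0.00612500, -0.00911111, 0.05220000)
gyro term ω₀×Iω₀ = (-0.0104, -0.0572, -0.0088)
I·α + gyro = (-0.0300, -0.0900, 0.2000)

F = (3.4000, -0.5000, 3.9000)
τ = (-0.0300, -0.0900, 0.2000)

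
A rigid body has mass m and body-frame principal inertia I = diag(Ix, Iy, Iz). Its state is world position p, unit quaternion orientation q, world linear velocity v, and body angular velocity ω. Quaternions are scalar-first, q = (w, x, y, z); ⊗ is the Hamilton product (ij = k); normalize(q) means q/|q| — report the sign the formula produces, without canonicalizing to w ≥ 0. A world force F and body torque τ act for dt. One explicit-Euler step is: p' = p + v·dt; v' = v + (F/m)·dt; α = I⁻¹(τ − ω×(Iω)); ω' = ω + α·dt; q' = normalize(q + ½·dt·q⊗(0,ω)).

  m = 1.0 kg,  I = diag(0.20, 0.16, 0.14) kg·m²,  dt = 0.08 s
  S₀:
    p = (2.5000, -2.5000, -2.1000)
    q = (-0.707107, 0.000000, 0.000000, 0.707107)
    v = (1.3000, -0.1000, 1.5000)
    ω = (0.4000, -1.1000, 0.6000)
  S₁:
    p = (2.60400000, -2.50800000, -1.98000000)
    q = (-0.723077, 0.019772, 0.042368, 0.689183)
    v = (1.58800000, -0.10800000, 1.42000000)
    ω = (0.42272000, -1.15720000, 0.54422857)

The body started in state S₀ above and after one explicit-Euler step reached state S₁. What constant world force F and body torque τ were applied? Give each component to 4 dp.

F = (3.6000, -0.1000, -1.0000)
τ = (0.0700, -0.1000, -0.0800)

Δω = ω₁−ω₀ = (0.02272000, -0.05720000, -0.05577143)
ω₀×(Iω₀) = (0.0132, 0.0144, 0.0176)
τ = I·(Δω/dt) + ω₀×(Iω₀) = (0.0700, -0.1000, -0.0800)
v₁ − v₀ = (0.28800000, -0.00800000, -0.08000000)
applied force F = (3.6000, -0.1000, -1.0000)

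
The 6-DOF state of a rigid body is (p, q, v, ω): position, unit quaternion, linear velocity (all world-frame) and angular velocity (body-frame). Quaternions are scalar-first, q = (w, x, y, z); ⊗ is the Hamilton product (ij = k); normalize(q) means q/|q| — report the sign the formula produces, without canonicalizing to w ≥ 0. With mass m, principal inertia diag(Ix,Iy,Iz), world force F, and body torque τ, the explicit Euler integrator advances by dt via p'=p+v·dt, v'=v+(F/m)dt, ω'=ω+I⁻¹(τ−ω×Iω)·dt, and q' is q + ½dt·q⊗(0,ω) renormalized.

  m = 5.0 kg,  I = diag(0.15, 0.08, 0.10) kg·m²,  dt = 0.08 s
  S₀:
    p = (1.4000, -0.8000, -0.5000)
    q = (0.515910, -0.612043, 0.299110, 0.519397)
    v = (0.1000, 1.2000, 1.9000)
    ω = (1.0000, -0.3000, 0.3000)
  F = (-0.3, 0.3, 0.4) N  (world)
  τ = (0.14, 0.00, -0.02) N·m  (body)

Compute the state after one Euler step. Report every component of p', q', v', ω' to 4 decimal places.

p' = (1.4080, -0.7040, -0.3480)
q' = (0.5372, -0.5810, 0.3207, 0.5205)
v' = (0.0952, 1.2048, 1.9064)
ω' = (1.0756, -0.3150, 0.2672)

a = (-0.0600, 0.0600, 0.0800)
new position p' = (1.4080, -0.7040, -0.3480)
v' = v + a·dt = (0.0952, 1.2048, 1.9064)
α = I⁻¹(τ − ω×Iω) = (0.9453, -0.1875, -0.4100)
ω + α·dt = (1.0756, -0.3150, 0.2672)
2q̇ = q⊗(0,ω) = (0.5459569, 0.7614621, 0.5482369, 0.0392759)
q' = normalize(q + ½dt·q⊗(0,ω)) = (0.5372, -0.5810, 0.3207, 0.5205)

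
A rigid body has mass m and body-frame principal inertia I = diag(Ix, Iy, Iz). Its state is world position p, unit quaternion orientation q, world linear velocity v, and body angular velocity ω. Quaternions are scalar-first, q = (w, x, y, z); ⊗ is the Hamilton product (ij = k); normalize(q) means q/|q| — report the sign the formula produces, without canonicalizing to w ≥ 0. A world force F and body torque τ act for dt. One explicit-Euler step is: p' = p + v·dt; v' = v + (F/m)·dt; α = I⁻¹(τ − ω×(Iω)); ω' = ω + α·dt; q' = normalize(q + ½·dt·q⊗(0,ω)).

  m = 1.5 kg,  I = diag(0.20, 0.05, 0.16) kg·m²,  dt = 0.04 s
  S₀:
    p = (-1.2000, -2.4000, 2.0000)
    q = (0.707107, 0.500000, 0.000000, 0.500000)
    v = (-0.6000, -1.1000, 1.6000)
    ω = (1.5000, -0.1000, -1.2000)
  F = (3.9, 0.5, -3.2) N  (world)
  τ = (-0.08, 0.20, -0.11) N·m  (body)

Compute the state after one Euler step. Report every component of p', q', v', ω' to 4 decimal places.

p' = (-1.2240, -2.4440, 2.0640)
q' = (0.7036, 0.5218, 0.0256, 0.4817)
v' = (-0.4960, -1.0867, 1.5147)
ω' = (1.4814, 0.1176, -1.2331)

angular accel α = (-0.4660, 5.4400, -0.8281)
ω + α·dt = (1.4814, 0.1176, -1.2331)
q⊗(0,ω) = (-0.1500000, 1.1106605, 1.2792893, -0.8985284)
updated quaternion q' = (0.7036, 0.5218, 0.0256, 0.4817)
linear accel F/m = (2.6000, 0.3333, -2.1333)
p' = p + v·dt = (-1.2240, -2.4440, 2.0640)
v + (F/m)dt = (-0.4960, -1.0867, 1.5147)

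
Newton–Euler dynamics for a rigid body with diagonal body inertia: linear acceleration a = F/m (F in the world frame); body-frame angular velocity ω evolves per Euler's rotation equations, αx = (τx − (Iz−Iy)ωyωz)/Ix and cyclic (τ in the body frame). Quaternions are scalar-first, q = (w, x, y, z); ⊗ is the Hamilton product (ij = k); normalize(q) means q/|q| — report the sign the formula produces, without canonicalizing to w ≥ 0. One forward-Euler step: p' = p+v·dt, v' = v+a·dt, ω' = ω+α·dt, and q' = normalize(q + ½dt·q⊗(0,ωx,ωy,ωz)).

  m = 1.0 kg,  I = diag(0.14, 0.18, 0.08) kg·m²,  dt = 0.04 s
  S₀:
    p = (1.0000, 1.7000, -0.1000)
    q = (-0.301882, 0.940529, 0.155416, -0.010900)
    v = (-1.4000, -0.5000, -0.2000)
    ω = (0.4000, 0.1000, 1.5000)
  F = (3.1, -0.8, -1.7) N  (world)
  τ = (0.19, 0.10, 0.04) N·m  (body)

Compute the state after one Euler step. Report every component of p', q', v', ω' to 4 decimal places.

p' = (0.9440, 1.6800, -0.1080)
q' = (-0.3092, 0.9423, 0.1264, -0.0193)
v' = (-1.2760, -0.5320, -0.2680)
ω' = (0.4586, 0.1142, 1.5192)

precession coupling ω×(Iω) = (-0.0150, 0.0360, 0.0016)
α = I⁻¹(τ − ω×Iω) = (1.4643, 0.3556, 0.4800)
ω' = ω + α·dt = (0.4586, 0.1142, 1.5192)
q⊗(0,ω) = (-0.3754032, 0.1134612, -1.4453417, -0.4209365)
q + ½dt·q⊗(0,ω), renormalized = (-0.3092, 0.9423, 0.1264, -0.0193)
a = F/m = (3.1000, -0.8000, -1.7000)
p' = p + v·dt = (0.9440, 1.6800, -0.1080)
v + (F/m)dt = (-1.2760, -0.5320, -0.2680)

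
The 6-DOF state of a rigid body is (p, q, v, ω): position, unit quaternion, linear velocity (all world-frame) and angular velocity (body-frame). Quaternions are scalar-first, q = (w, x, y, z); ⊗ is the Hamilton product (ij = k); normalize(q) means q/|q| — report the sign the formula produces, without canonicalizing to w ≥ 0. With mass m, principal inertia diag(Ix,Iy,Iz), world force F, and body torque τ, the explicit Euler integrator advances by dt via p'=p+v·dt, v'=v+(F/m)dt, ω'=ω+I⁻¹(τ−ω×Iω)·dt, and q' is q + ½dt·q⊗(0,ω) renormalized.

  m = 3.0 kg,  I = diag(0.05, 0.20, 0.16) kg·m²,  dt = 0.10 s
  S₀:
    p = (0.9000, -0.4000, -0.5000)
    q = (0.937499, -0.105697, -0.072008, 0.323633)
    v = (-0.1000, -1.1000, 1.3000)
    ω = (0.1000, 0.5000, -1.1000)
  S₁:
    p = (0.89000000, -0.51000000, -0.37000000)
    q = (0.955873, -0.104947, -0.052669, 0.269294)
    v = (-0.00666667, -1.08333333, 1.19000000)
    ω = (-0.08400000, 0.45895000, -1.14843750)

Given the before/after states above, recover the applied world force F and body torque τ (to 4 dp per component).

F = (2.8000, 0.5000, -3.3000)
τ = (-0.0700, -0.0700, -0.0700)

Δω = ω₁−ω₀ = (-0.18400000, -0.04105000, -0.04843750)
gyro term ω₀×Iω₀ = (0.0220, 0.0121, 0.0075)
τ = I·(Δω/dt) + ω₀×(Iω₀) = (-0.0700, -0.0700, -0.0700)
Δv = v₁−v₀ = (0.09333333, 0.01666667, -0.11000000)
m·(v₁−v₀)/dt = (2.8000, 0.5000, -3.3000)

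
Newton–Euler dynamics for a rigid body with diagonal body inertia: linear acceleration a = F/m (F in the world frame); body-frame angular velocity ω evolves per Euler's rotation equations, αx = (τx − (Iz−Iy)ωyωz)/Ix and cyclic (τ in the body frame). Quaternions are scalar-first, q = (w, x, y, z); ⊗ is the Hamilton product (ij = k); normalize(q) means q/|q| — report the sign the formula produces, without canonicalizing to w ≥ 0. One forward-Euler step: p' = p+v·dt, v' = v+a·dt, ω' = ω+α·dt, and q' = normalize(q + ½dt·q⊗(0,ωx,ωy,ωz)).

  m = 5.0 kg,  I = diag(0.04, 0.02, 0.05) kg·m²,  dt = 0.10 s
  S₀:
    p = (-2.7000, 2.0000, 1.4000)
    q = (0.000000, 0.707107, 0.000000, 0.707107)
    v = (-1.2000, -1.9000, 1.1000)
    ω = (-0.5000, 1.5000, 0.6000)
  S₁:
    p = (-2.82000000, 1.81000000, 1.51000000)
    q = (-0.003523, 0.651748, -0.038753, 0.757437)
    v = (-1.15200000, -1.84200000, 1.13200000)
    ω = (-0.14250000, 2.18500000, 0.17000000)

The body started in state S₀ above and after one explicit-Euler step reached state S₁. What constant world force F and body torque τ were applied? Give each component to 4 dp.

velocity change Δv = (0.04800000, 0.05800000, 0.03200000)
F = m·Δv/dt = (2.4000, 2.9000, 1.6000)
ω₁ − ω₀ = (0.35750000, 0.68500000, -0.43000000)
precession coupling = (0.0270, 0.0030, 0.0150)
τ = I·(Δω/dt) + ω₀×(Iω₀) = (0.1700, 0.1400, -0.2000)

F = (2.4000, 2.9000, 1.6000)
τ = (0.1700, 0.1400, -0.2000)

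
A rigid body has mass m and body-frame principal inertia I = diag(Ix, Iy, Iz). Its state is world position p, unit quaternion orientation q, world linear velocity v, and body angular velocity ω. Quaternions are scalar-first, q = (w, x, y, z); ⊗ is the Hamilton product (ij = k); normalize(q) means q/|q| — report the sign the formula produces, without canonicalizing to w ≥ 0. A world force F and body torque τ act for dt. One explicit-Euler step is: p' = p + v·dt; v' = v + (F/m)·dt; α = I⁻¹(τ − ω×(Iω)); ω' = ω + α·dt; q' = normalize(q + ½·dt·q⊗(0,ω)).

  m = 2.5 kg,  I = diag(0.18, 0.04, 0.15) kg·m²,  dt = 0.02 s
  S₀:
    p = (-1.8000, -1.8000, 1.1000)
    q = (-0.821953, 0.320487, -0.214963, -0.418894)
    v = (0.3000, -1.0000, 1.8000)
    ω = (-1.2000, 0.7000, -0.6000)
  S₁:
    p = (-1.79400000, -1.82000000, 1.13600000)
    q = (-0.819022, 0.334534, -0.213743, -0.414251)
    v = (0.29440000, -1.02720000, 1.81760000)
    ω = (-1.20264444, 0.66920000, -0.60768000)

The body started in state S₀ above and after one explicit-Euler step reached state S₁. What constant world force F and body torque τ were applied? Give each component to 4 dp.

Δv = v₁−v₀ = (-0.00560000, -0.02720000, 0.01760000)
F = m·Δv/dt = (-0.7000, -3.4000, 2.2000)
rate change Δω = (-0.00264444, -0.03080000, -0.00768000)
τ = I·(Δω/dt) + ω₀×(Iω₀) = (-0.0700, -0.0400, 0.0600)

F = (-0.7000, -3.4000, 2.2000)
τ = (-0.0700, -0.0400, 0.0600)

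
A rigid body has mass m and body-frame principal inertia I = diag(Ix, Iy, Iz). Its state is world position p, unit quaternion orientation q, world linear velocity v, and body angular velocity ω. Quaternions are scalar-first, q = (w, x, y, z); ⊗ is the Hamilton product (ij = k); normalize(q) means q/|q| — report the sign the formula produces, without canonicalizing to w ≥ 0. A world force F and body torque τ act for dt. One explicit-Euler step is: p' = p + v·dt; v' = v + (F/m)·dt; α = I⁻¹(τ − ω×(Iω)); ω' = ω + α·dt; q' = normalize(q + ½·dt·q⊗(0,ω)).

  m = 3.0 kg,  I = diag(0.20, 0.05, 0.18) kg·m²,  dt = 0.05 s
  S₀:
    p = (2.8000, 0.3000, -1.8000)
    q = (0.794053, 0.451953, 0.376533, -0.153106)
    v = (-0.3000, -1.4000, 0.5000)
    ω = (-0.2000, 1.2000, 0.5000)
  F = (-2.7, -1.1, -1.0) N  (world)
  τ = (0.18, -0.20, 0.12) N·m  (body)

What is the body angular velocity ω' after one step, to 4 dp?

precession coupling ω×(Iω) = (0.0780, -0.0020, 0.0360)
angular accel α = (0.5100, -3.9600, 0.4667)
ω' = ω + α·dt = (-0.1745, 1.0020, 0.5233)

ω' = (-0.1745, 1.0020, 0.5233)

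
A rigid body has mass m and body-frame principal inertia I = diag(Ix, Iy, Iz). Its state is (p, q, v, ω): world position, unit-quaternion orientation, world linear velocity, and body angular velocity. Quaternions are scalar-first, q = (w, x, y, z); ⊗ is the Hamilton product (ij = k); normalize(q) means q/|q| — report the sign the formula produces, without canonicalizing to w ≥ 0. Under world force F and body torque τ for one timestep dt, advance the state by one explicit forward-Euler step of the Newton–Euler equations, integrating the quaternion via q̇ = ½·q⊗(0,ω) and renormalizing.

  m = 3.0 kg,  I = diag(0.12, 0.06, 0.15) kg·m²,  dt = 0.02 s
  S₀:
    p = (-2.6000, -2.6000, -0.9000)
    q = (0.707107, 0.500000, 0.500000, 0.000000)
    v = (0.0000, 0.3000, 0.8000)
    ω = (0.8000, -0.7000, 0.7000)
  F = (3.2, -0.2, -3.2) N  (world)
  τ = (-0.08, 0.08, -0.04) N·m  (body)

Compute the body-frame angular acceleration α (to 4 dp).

α = (-0.2992, 1.6133, -0.4907)

ω×(Iω) gyroscopic = (-0.0441, -0.0168, 0.0336)
(τ − ω×Iω)/I = (-0.2992, 1.6133, -0.4907)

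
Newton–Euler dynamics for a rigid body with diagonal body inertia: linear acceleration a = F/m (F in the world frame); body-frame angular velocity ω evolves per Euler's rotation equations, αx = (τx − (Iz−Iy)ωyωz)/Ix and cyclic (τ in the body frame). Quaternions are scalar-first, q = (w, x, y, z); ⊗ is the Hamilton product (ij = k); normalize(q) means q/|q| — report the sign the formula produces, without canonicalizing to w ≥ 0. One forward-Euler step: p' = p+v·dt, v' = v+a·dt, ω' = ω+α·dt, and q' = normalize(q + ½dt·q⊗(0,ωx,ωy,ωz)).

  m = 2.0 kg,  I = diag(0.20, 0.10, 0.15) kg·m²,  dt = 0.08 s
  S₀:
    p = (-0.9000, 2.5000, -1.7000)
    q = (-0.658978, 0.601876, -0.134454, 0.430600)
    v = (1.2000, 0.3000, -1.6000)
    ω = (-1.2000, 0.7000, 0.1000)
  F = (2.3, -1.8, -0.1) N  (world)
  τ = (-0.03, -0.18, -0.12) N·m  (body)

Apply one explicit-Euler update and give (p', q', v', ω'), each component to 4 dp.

p' = (-0.8040, 2.5240, -1.8280)
q' = (-0.6271, 0.6200, -0.1757, 0.4377)
v' = (1.2920, 0.2280, -1.6040)
ω' = (-1.2134, 0.5608, -0.0088)

ω×(Iω) gyroscopic = (0.0035, -0.0060, 0.0840)
(τ − ω×Iω)/I = (-0.1675, -1.7400, -1.3600)
new body rate ω' = (-1.2134, 0.5608, -0.0088)
2q̇ = q⊗(0,ω) = (0.7733090, 0.4759082, -1.0381922, 0.1940706)
updated quaternion q' = (-0.6271, 0.6200, -0.1757, 0.4377)
a = (1.1500, -0.9000, -0.0500)
p' = p + v·dt = (-0.8040, 2.5240, -1.8280)
v' = v + a·dt = (1.2920, 0.2280, -1.6040)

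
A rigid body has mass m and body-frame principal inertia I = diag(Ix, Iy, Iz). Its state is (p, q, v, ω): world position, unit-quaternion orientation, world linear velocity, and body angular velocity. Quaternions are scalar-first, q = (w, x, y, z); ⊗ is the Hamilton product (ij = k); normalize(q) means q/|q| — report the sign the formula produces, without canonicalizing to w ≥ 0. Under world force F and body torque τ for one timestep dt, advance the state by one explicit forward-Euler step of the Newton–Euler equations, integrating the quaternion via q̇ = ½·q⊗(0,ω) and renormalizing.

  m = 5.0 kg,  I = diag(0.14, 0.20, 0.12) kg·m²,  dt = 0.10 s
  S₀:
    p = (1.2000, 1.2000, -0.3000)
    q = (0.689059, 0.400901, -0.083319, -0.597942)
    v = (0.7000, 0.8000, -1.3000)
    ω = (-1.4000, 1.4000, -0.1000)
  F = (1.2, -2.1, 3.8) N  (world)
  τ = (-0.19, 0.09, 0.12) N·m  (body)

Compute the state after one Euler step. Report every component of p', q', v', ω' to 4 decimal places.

p' = (1.2700, 1.2800, -0.4300)
q' = (0.7165, 0.3930, 0.0087, -0.5763)
v' = (0.7240, 0.7580, -1.2240)
ω' = (-1.5437, 1.4436, 0.0980)

(τ − ω×Iω)/I = (-1.4371, 0.4360, 1.9800)
new body rate ω' = (-1.5437, 1.4436, 0.0980)
q⊗(0,ω) = (0.6181138, -0.1192319, 1.8418915, 0.3757089)
updated quaternion q' = (0.7165, 0.3930, 0.0087, -0.5763)
linear accel F/m = (0.2400, -0.4200, 0.7600)
p' = p + v·dt = (1.2700, 1.2800, -0.4300)
v' = v + a·dt = (0.7240, 0.7580, -1.2240)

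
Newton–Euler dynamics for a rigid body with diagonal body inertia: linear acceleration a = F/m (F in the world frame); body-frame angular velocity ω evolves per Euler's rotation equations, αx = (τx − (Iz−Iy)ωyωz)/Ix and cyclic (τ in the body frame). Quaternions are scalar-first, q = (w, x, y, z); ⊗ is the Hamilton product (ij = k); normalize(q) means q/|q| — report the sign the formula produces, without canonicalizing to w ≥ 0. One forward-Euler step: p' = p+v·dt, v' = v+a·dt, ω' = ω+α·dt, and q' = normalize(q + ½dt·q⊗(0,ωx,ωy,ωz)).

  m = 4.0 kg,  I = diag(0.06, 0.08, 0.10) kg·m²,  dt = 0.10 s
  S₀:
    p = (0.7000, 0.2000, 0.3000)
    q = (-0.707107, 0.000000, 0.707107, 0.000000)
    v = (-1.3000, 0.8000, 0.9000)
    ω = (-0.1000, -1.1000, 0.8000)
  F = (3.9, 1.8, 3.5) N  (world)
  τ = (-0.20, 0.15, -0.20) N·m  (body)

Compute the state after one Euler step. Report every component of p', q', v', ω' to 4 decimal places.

p' = (0.5700, 0.2800, 0.3900)
q' = (-0.6667, 0.0317, 0.7443, -0.0247)
v' = (-1.2025, 0.8450, 0.9875)
ω' = (-0.4040, -0.9165, 0.5978)

precession coupling ω×(Iω) = (-0.0176, 0.0032, 0.0022)
α = I⁻¹(τ − ω×Iω) = (-3.0400, 1.8350, -2.0220)
ω + α·dt = (-0.4040, -0.9165, 0.5978)
q⊗(0,ω) = (0.7778177, 0.6363963, 0.7778177, -0.4949749)
q' = normalize(q + ½dt·q⊗(0,ω)) = (-0.6667, 0.0317, 0.7443, -0.0247)
a = F/m = (0.9750, 0.4500, 0.8750)
p + v·dt = (0.5700, 0.2800, 0.3900)
v + (F/m)dt = (-1.2025, 0.8450, 0.9875)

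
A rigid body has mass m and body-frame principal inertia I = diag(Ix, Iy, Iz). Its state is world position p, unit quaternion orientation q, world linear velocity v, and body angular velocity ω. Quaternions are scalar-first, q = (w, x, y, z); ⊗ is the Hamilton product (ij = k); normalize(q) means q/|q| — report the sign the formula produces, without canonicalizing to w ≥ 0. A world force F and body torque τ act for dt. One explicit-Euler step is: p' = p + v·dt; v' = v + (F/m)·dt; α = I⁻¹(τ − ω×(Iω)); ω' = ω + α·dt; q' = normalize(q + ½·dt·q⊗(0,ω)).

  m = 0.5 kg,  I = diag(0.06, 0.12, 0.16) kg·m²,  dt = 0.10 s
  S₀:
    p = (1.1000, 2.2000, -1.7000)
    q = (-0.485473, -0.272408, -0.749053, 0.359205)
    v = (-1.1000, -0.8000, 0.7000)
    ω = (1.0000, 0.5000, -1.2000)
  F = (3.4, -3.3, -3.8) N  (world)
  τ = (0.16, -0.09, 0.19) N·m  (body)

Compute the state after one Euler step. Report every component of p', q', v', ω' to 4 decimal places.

p' = (0.9900, 2.1200, -1.6300)
q' = (-0.4301, -0.2598, -0.7570, 0.4176)
v' = (-0.4200, -1.4600, -0.0600)
ω' = (1.3067, 0.3250, -1.1000)

α = I⁻¹(τ − ω×Iω) = (3.0667, -1.7500, 1.0000)
ω + α·dt = (1.3067, 0.3250, -1.1000)
Hamilton product q⊗(0,ω) = (1.0779805, 0.2337881, -0.2104211, 1.1954166)
q' = normalize(q + ½dt·q⊗(0,ω)) = (-0.4301, -0.2598, -0.7570, 0.4176)
p + v·dt = (0.9900, 2.1200, -1.6300)
v + (F/m)dt = (-0.4200, -1.4600, -0.0600)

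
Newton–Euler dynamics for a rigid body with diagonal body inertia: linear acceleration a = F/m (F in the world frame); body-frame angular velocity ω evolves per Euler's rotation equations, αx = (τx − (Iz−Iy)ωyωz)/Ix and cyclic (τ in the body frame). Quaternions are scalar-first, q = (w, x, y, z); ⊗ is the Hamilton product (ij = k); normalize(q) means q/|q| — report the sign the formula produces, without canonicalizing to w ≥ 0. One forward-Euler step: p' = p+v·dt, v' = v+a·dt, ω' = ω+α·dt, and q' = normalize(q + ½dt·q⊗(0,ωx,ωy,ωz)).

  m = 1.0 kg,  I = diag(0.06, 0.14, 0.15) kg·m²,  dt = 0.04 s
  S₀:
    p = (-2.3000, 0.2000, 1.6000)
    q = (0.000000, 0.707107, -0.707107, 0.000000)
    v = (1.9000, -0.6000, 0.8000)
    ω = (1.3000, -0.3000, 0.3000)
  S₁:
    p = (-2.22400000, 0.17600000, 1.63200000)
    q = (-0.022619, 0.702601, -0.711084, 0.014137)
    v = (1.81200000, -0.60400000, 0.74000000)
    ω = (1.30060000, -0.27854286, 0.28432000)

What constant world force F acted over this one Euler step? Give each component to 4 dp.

F = (-2.2000, -0.1000, -1.5000)

Δv = v₁−v₀ = (-0.08800000, -0.00400000, -0.06000000)
applied force F = (-2.2000, -0.1000, -1.5000)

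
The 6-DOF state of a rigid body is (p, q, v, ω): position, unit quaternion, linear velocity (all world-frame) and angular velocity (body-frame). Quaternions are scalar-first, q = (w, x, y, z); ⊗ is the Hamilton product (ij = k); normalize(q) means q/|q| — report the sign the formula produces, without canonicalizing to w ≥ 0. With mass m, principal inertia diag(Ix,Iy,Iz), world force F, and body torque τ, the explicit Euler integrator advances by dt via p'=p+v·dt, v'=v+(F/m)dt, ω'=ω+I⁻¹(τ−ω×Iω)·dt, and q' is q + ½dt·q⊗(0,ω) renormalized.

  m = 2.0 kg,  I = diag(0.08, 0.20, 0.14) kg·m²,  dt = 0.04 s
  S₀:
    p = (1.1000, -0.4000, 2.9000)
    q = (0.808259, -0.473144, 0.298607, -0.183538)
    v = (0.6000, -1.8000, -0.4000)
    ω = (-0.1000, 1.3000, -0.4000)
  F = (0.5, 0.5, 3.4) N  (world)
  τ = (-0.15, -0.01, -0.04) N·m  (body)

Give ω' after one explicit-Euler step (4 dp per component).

ω×(Iω) gyroscopic = (0.0312, -0.0024, -0.0156)
α = I⁻¹(τ − ω×Iω) = (-2.2650, -0.0380, -0.1743)
ω + α·dt = (-0.1906, 1.2985, -0.4070)

ω' = (-0.1906, 1.2985, -0.4070)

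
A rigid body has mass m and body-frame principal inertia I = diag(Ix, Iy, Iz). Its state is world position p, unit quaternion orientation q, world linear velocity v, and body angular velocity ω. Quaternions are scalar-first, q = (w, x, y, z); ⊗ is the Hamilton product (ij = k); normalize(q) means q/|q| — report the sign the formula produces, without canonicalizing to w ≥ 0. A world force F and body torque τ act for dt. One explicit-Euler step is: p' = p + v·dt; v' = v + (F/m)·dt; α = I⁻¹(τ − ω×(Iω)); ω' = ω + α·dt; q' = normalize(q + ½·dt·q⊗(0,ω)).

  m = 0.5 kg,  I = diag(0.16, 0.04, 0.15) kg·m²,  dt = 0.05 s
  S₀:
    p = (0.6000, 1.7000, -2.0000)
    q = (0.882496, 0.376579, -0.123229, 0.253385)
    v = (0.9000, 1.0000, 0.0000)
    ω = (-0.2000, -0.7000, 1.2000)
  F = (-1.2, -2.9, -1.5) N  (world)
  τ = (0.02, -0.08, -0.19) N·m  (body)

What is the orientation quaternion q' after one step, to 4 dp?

Hamilton product q⊗(0,ω) = (-0.3150065, -0.1470045, -1.1203190, 0.7707441)
updated quaternion q' = (0.8741, 0.3727, -0.1511, 0.2725)

q' = (0.8741, 0.3727, -0.1511, 0.2725)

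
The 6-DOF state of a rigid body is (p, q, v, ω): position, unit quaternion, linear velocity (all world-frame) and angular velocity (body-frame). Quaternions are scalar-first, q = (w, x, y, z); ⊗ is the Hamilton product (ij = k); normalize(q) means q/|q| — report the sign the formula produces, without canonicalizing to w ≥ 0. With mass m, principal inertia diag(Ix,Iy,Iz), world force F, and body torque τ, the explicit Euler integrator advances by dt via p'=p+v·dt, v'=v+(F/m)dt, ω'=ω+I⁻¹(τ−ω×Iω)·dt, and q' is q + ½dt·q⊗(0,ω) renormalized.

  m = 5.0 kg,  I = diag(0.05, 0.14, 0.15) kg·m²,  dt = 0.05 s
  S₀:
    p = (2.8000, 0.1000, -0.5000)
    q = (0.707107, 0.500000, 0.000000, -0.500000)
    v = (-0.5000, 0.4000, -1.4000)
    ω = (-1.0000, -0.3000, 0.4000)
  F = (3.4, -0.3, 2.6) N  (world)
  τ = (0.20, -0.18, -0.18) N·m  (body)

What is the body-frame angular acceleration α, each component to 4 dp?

precession coupling ω×(Iω) = (-0.0012, 0.0400, 0.0270)
angular accel α = (4.0240, -1.5714, -1.3800)

α = (4.0240, -1.5714, -1.3800)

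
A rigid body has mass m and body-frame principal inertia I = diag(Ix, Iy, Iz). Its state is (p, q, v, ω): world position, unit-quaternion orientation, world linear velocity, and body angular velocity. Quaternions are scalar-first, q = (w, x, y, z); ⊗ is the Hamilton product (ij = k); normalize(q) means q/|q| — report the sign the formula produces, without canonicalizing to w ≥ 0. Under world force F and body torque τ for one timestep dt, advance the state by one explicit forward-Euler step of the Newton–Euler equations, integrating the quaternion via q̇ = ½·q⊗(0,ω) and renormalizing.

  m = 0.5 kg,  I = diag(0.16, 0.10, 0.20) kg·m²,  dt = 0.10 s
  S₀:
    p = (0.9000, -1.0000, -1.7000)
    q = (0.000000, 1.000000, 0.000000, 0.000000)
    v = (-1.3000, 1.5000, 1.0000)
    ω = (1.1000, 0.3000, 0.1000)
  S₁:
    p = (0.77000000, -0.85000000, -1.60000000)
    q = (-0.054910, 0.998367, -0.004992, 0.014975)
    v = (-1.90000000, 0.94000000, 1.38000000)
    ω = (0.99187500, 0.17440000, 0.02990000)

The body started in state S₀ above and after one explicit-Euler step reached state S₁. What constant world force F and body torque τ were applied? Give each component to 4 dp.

F = (-3.0000, -2.8000, 1.9000)
τ = (-0.1700, -0.1300, -0.1600)

Δv = v₁−v₀ = (-0.60000000, -0.56000000, 0.38000000)
m·(v₁−v₀)/dt = (-3.0000, -2.8000, 1.9000)
rate change Δω = (-0.10812500, -0.12560000, -0.07010000)
precession coupling = (0.0030, -0.0044, -0.0198)
I·α + gyro = (-0.1700, -0.1300, -0.1600)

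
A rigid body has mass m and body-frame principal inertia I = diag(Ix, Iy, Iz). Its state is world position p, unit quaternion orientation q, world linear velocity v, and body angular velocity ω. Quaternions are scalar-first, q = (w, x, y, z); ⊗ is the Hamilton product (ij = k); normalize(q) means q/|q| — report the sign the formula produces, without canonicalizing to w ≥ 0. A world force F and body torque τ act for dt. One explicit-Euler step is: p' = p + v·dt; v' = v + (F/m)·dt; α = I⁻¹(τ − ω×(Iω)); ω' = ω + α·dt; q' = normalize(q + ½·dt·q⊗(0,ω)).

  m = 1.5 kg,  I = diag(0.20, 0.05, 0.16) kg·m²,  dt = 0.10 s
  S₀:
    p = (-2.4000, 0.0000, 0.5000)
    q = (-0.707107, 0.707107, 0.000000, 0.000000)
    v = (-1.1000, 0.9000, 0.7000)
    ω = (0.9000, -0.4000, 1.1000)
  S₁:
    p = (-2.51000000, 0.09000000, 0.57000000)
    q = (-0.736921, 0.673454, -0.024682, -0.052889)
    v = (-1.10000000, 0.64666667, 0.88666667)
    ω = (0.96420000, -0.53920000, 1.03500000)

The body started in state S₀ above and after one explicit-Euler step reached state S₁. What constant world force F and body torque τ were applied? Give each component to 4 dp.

F = (0.0000, -3.8000, 2.8000)
τ = (0.0800, -0.0300, -0.0500)

Δω = ω₁−ω₀ = (0.06420000, -0.13920000, -0.06500000)
applied torque τ = (0.0800, -0.0300, -0.0500)
Δv = v₁−v₀ = (0.00000000, -0.25333333, 0.18666667)
m·(v₁−v₀)/dt = (0.0000, -3.8000, 2.8000)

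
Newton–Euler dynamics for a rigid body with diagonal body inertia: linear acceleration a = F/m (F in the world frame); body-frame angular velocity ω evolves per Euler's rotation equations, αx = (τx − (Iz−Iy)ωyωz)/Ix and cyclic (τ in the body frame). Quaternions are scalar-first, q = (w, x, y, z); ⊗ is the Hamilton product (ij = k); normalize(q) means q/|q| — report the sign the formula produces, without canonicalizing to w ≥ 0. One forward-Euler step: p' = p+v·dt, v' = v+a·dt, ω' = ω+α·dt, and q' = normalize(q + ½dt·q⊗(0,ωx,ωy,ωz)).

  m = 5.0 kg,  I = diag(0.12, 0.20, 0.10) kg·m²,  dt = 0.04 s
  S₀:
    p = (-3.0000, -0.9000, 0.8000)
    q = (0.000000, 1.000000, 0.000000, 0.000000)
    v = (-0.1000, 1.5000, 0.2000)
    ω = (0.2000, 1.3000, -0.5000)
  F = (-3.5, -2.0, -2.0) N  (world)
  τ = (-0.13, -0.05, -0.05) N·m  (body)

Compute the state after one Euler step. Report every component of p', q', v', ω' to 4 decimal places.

(τ − ω×Iω)/I = (-1.6250, -0.2400, -0.7080)
new body rate ω' = (0.1350, 1.2904, -0.5283)
q⊗(0,ω) = (-0.2000000, 0.0000000, 0.5000000, 1.3000000)
q' = normalize(q + ½dt·q⊗(0,ω)) = (-0.0040, 0.9996, 0.0100, 0.0260)
linear accel F/m = (-0.7000, -0.4000, -0.4000)
p' = p + v·dt = (-3.0040, -0.8400, 0.8080)
v + (F/m)dt = (-0.1280, 1.4840, 0.1840)

p' = (-3.0040, -0.8400, 0.8080)
q' = (-0.0040, 0.9996, 0.0100, 0.0260)
v' = (-0.1280, 1.4840, 0.1840)
ω' = (0.1350, 1.2904, -0.5283)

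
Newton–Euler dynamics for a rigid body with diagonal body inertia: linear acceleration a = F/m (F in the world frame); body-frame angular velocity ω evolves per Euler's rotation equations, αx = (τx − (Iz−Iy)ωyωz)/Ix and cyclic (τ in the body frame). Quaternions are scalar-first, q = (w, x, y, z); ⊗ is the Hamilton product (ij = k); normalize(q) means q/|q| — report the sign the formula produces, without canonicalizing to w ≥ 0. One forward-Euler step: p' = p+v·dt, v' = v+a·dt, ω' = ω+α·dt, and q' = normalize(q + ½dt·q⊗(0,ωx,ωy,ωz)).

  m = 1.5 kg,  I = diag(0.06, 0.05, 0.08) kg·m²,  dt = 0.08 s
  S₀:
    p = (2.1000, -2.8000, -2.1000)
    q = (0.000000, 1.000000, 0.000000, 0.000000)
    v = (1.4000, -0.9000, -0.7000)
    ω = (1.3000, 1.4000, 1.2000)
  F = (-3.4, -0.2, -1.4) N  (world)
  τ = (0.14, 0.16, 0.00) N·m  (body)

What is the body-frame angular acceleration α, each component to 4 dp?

gyro term ω×Iω = (0.0504, -0.0312, -0.0182)
(τ − ω×Iω)/I = (1.4933, 3.8240, 0.2275)

α = (1.4933, 3.8240, 0.2275)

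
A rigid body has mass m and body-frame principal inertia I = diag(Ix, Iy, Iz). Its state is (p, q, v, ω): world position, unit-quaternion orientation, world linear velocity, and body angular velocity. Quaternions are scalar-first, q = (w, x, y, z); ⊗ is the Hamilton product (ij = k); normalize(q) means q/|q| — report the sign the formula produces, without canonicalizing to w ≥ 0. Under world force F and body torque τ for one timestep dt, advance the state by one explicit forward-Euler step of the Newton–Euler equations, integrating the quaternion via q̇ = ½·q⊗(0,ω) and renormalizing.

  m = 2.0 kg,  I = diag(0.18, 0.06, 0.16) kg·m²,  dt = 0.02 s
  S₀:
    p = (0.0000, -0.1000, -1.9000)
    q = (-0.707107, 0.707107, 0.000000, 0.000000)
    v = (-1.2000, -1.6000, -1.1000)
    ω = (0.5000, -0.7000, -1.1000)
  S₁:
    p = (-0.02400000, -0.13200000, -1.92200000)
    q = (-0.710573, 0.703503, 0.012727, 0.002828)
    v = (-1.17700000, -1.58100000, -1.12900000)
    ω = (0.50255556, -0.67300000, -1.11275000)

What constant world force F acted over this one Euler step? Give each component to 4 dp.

F = (2.3000, 1.9000, -2.9000)

v₁ − v₀ = (0.02300000, 0.01900000, -0.02900000)
m·(v₁−v₀)/dt = (2.3000, 1.9000, -2.9000)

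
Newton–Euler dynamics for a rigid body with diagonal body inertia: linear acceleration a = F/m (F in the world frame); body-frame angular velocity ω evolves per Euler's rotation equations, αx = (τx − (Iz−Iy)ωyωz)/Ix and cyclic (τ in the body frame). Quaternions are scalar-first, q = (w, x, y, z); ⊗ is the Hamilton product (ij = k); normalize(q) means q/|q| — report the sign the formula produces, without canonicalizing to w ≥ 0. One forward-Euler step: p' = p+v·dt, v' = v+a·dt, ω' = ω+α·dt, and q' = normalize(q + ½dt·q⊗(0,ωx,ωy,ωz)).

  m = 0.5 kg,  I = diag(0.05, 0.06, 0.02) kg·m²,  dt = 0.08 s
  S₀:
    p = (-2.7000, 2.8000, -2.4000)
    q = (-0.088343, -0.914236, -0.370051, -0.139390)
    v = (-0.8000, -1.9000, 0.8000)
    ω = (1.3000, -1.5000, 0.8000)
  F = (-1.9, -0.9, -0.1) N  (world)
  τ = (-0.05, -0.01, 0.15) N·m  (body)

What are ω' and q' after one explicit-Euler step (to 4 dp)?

precession coupling ω×(Iω) = (0.0480, 0.0312, -0.0195)
(τ − ω×Iω)/I = (-1.9600, -0.6867, 8.4750)
new body rate ω' = (1.1432, -1.5549, 1.4780)
Hamilton product q⊗(0,ω) = (0.7449423, -0.6199717, 0.6826963, 1.7817459)
updated quaternion q' = (-0.0583, -0.9356, -0.3415, -0.0679)

ω' = (1.1432, -1.5549, 1.4780)
q' = (-0.0583, -0.9356, -0.3415, -0.0679)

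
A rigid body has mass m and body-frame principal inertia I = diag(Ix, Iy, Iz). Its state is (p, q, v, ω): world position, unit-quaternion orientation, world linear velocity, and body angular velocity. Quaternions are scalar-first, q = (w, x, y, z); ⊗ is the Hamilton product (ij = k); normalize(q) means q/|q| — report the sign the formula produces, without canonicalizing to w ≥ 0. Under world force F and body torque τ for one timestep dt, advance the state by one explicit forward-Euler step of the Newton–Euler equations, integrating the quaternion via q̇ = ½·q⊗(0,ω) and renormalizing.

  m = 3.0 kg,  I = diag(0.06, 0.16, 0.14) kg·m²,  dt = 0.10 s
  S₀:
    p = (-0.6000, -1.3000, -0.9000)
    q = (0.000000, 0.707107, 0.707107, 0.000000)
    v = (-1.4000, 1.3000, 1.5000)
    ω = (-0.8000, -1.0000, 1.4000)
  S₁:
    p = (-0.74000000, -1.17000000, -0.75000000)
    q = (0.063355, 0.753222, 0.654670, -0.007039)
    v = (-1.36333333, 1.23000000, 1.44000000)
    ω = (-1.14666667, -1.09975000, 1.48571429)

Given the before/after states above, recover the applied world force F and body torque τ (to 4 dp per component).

F = (1.1000, -2.1000, -1.8000)
τ = (-0.1800, -0.0700, 0.2000)

Δv = v₁−v₀ = (0.03666667, -0.07000000, -0.06000000)
applied force F = (1.1000, -2.1000, -1.8000)
rate change Δω = (-0.34666667, -0.09975000, 0.08571429)
I·α + gyro = (-0.1800, -0.0700, 0.2000)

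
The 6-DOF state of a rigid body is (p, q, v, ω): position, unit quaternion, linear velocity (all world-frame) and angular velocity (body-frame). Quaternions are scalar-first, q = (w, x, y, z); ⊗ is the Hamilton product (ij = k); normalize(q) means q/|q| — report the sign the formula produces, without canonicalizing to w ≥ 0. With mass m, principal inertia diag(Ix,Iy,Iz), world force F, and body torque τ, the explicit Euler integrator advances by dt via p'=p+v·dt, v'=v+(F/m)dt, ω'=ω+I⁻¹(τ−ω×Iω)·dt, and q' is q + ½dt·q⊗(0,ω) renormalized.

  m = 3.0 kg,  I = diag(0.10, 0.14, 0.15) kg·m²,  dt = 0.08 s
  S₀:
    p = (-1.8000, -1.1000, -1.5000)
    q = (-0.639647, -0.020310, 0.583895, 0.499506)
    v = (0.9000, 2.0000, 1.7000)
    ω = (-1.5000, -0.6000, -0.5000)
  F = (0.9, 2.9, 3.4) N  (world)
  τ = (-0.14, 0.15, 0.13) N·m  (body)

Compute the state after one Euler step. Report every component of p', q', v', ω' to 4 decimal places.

p' = (-1.7280, -0.9400, -1.3640)
q' = (-0.6155, 0.0183, 0.5676, 0.5466)
v' = (0.9240, 2.0773, 1.7907)
ω' = (-1.6144, -0.4929, -0.4499)

p' = p + v·dt = (-1.7280, -0.9400, -1.3640)
new velocity v' = (0.9240, 2.0773, 1.7907)
(τ − ω×Iω)/I = (-1.4300, 1.3393, 0.6267)
new body rate ω' = (-1.6144, -0.4929, -0.4499)
Hamilton product q⊗(0,ω) = (0.5696250, 0.9672266, -0.3756258, 1.2078520)
q + ½dt·q⊗(0,ω), renormalized = (-0.6155, 0.0183, 0.5676, 0.5466)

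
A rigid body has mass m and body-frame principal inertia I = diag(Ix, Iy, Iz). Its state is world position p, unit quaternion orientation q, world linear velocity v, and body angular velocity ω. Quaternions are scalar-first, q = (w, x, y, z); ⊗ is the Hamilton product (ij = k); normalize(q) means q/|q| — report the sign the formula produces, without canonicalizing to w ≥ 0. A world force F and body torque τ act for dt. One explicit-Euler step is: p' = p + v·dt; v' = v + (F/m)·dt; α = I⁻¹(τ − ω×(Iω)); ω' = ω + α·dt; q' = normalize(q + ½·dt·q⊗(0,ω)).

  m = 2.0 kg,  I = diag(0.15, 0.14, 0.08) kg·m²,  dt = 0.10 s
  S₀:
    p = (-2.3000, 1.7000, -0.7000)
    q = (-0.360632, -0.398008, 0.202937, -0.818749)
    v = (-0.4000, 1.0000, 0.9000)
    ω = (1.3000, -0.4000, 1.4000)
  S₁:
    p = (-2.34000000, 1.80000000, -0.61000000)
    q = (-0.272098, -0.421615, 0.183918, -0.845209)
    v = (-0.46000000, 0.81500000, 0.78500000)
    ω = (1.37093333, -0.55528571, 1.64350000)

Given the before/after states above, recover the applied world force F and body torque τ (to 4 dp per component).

rate change Δω = (0.07093333, -0.15528571, 0.24350000)
gyro term ω₀×Iω₀ = (0.0336, 0.1274, 0.0052)
I·α + gyro = (0.1400, -0.0900, 0.2000)
velocity change Δv = (-0.06000000, -0.18500000, -0.11500000)
F = m·Δv/dt = (-1.2000, -3.7000, -2.3000)

F = (-1.2000, -3.7000, -2.3000)
τ = (0.1400, -0.0900, 0.2000)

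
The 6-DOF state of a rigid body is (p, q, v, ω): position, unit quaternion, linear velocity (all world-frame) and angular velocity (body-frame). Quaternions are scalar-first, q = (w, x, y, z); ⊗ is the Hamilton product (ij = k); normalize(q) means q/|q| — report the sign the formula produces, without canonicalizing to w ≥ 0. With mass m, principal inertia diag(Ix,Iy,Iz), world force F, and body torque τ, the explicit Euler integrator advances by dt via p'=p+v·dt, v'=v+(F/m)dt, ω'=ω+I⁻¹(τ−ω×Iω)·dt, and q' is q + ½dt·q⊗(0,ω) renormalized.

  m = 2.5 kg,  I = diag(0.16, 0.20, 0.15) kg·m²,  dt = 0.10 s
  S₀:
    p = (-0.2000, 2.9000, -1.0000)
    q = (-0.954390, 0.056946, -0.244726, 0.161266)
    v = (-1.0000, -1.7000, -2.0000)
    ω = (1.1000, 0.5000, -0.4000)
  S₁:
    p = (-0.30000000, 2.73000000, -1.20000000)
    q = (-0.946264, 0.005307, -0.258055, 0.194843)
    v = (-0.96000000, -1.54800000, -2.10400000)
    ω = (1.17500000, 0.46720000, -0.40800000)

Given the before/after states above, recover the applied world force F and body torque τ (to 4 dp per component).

velocity change Δv = (0.04000000, 0.15200000, -0.10400000)
F = m·Δv/dt = (1.0000, 3.8000, -2.6000)
Δω = ω₁−ω₀ = (0.07500000, -0.03280000, -0.00800000)
precession coupling = (0.0100, -0.0044, 0.0220)
applied torque τ = (0.1300, -0.0700, 0.0100)

F = (1.0000, 3.8000, -2.6000)
τ = (0.1300, -0.0700, 0.0100)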